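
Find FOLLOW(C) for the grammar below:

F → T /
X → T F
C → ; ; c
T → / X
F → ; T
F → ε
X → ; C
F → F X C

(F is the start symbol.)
{ $, '/', ';' }

To compute FOLLOW(C), find every occurrence of C on a right-hand side N → α C β: add FIRST(β) \ {ε}, and if β is empty or nullable also add FOLLOW(N). Iterate to a fixed point.

In X → ; C: C is at the end, add FOLLOW(X)
In F → F X C: C is at the end, add FOLLOW(F)

The FOLLOW sets referred to above (computed the same way, to a fixed point):
  FOLLOW(X) = { $, '/', ';' }
  FOLLOW(F) = { $, '/', ';' }

Taking the union: FOLLOW(C) = { $, '/', ';' }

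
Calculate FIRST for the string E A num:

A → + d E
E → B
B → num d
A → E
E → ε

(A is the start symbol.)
{ '+', 'num' }

FIRST sets of the non-terminals involved (from the grammar, by fixed-point iteration):
  FIRST(E) = { 'num', ε }
  FIRST(A) = { '+', 'num', ε }

To compute FIRST(E A num), process the symbols left to right:
Symbol E is a non-terminal. Add FIRST(E) \ {ε} = { 'num' }
E is nullable (ε ∈ FIRST(E)), continue to the next symbol.
Symbol A is a non-terminal. Add FIRST(A) \ {ε} = { '+', 'num' }
A is nullable (ε ∈ FIRST(A)), continue to the next symbol.
Symbol num is a terminal. Add 'num' and stop.
FIRST(E A num) = { '+', 'num' }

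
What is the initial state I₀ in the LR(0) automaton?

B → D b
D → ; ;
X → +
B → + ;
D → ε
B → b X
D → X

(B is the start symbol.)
First, augment the grammar with B' → B
I₀ = CLOSURE({ [B' → . B] }):
  [B' → . B] has the dot before B: add [B → . D b], [B → . + ;], [B → . b X]
  [B → . D b] has the dot before D: add [D → . ; ;], [D → .], [D → . X]
  [D → . X] has the dot before X: add [X → . +]
No further items can be added.

I₀ = { [B → . + ;], [B → . D b], [B → . b X], [B' → . B], [D → . ; ;], [D → . X], [D → .], [X → . +] }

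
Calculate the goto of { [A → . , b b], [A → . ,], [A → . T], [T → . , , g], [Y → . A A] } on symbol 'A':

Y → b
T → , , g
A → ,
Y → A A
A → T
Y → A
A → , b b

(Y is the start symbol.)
{ [A → . , b b], [A → . ,], [A → . T], [T → . , , g], [Y → A . A] }

GOTO(I, 'A') = CLOSURE({ [A → αX.β] : [A → α.Xβ] ∈ I, X = 'A' })

Items with dot before 'A', with the dot advanced:
  [Y → . A A] → [Y → A . A]
Closure of the advanced items:
  [Y → A . A] has the dot before A: add [A → . ,], [A → . T], [A → . , b b]
  [A → . T] has the dot before T: add [T → . , , g]

GOTO = { [A → . , b b], [A → . ,], [A → . T], [T → . , , g], [Y → A . A] }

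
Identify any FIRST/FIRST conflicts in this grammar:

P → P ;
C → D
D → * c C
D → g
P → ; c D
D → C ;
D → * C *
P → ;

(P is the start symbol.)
Yes. P → P ';' / P → ';' c D on { ';' }; P → P ';' / P → ';' on { ';' }; P → ';' c D / P → ';' on { ';' }; D → '*' c C / D → C ';' on { '*' }; D → '*' c C / D → '*' C '*' on { '*' }; D → g / D → C ';' on { 'g' }; D → C ';' / D → '*' C '*' on { '*' }

FIRST sets of the non-terminals at (or reachable through a nullable prefix from) the front of some alternative:
  FIRST(P) = { ';' }
  FIRST(C) = { '*', 'g' }

Productions for P:
  P → P ;: FIRST = { ';' }
  P → ; c D: FIRST = { ';' }
  P → ;: FIRST = { ';' }
Productions for D:
  D → * c C: FIRST = { '*' }
  D → g: FIRST = { 'g' }
  D → C ;: FIRST = { '*', 'g' }
  D → * C *: FIRST = { '*' }
C has only one production, so no FIRST/FIRST conflict is possible there.

Conflict for P: P → P ; and P → ; c D
  Overlap: { ';' }
Conflict for P: P → P ; and P → ;
  Overlap: { ';' }
Conflict for P: P → ; c D and P → ;
  Overlap: { ';' }
Conflict for D: D → * c C and D → C ;
  Overlap: { '*' }
Conflict for D: D → * c C and D → * C *
  Overlap: { '*' }
Conflict for D: D → g and D → C ;
  Overlap: { 'g' }
Conflict for D: D → C ; and D → * C *
  Overlap: { '*' }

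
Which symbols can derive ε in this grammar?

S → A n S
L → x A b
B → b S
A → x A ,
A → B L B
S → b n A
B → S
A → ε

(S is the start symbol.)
A non-terminal is nullable if it can derive ε (the empty string): either it has an ε-production, or it has a production whose right-hand side consists entirely of nullable non-terminals.

ε-productions: A → ε
So A is immediately nullable.
No further non-terminal can be added: every production for the remaining non-terminals contains a terminal or a non-nullable non-terminal.
Nullable = { 'A' }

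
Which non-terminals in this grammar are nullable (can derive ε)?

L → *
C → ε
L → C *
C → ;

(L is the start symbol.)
{ 'C' }

A non-terminal is nullable if it can derive ε (the empty string): either it has an ε-production, or it has a production whose right-hand side consists entirely of nullable non-terminals.

ε-productions: C → ε
So C is immediately nullable.
No further non-terminal can be added: every production for the remaining non-terminals contains a terminal or a non-nullable non-terminal.
Nullable = { 'C' }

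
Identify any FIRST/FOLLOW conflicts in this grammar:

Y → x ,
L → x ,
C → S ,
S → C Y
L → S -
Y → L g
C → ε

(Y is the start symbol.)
Yes. C → S ',' with FOLLOW(C) on { 'x' }

Nullable non-terminals: C.
FIRST sets used below: FIRST(S) = { 'x' }

C: nullable alternative(s) C → ε; FOLLOW(C) = { 'x' }
  C → S ,: FIRST \ {ε} = { 'x' } — overlaps FOLLOW(C) on { 'x' }: CONFLICT
  C → ε: FIRST \ {ε} = { } — this is the only nullable alternative, skip

L, S, Y have no nullable alternative, so no FIRST/FOLLOW check is needed there.

So the grammar has 1 FIRST/FOLLOW conflict (marked CONFLICT above).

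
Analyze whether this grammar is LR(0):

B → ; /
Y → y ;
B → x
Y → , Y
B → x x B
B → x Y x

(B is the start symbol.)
No. Shift-reduce conflict between [B → x .] and [B → x . x B]

Augment with B' → B and build the canonical LR(0) collection (I0 = CLOSURE({[B' → . B]}), then GOTO on every symbol after a dot until no new states appear). It has 13 states:
  I0: { [B → . ; /], [B → . x Y x], [B → . x x B], [B → . x], [B' → . B] }  — shift
  I1: { [B → ; . /] }  — shift
  I2: { [B' → B .] }  — accept
  I3: { [B → x . Y x], [B → x . x B], [B → x .], [Y → . , Y], [Y → . y ;] }  — shift, reduce
  I4: { [Y → , . Y], [Y → . , Y], [Y → . y ;] }  — shift
  I5: { [B → x Y . x] }  — shift
  I6: { [B → . ; /], [B → . x Y x], [B → . x x B], [B → . x], [B → x x . B] }  — shift
  I7: { [Y → y . ;] }  — shift
  I8: { [Y → y ; .] }  — reduce
  I9: { [B → x x B .] }  — reduce
  I10: { [B → x Y x .] }  — reduce
  I11: { [Y → , Y .] }  — reduce
  I12: { [B → ; / .] }  — reduce

Conflict in state I3:
  Shift-reduce conflict between [B → x .] and [B → x . x B]
So the grammar is NOT LR(0).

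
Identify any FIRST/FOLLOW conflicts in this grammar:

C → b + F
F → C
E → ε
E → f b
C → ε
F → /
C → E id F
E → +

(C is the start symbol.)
Nullable non-terminals: C, E, F.
FIRST sets used below: FIRST(E) = { '+', 'f', ε }, FIRST(C) = { '+', 'b', 'f', 'id', ε }

C: nullable alternative(s) C → ε; FOLLOW(C) = { $ }
  C → b + F: FIRST \ {ε} = { 'b' } — disjoint from FOLLOW(C)
  C → ε: FIRST \ {ε} = { } — this is the only nullable alternative, skip
  C → E id F: FIRST \ {ε} = { '+', 'f', 'id' } — disjoint from FOLLOW(C)

E: nullable alternative(s) E → ε; FOLLOW(E) = { 'id' }
  E → ε: FIRST \ {ε} = { } — this is the only nullable alternative, skip
  E → f b: FIRST \ {ε} = { 'f' } — disjoint from FOLLOW(E)
  E → +: FIRST \ {ε} = { '+' } — disjoint from FOLLOW(E)

F: nullable alternative(s) F → C; FOLLOW(F) = { $ }
  F → C: FIRST \ {ε} = { '+', 'b', 'f', 'id' } — this is the only nullable alternative, skip
  F → /: FIRST \ {ε} = { '/' } — disjoint from FOLLOW(F)

No FIRST/FOLLOW conflicts found.

Answer: No FIRST/FOLLOW conflicts.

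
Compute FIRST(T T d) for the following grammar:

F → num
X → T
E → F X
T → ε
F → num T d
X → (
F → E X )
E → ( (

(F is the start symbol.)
FIRST sets of the non-terminals involved (from the grammar, by fixed-point iteration):
  FIRST(T) = { ε }

To compute FIRST(T T d), process the symbols left to right:
Symbol T is a non-terminal. Add FIRST(T) \ {ε} = { }
T is nullable (ε ∈ FIRST(T)), continue to the next symbol.
Symbol T is a non-terminal. Add FIRST(T) \ {ε} = { }
T is nullable (ε ∈ FIRST(T)), continue to the next symbol.
Symbol d is a terminal. Add 'd' and stop.
FIRST(T T d) = { 'd' }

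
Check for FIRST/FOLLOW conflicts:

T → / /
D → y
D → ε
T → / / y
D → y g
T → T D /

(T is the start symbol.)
Nullable non-terminals: D.

D: nullable alternative(s) D → ε; FOLLOW(D) = { '/' }
  D → y: FIRST \ {ε} = { 'y' } — disjoint from FOLLOW(D)
  D → ε: FIRST \ {ε} = { } — this is the only nullable alternative, skip
  D → y g: FIRST \ {ε} = { 'y' } — disjoint from FOLLOW(D)

T has no nullable alternative, so no FIRST/FOLLOW check is needed there.

No FIRST/FOLLOW conflicts found.

Answer: No FIRST/FOLLOW conflicts.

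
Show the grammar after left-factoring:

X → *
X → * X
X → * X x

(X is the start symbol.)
Left-factoring transforms A → αβ₁ | αβ₂ into A → αA' and A' → β₁ | β₂
(α is the longest common prefix among the alternatives). Repeat until
no nonterminal has two alternatives with a common prefix.

Round 1: X has alternatives sharing prefix '*'. Introduce X': X → * X'
  Add: X' → ε
  Add: X' → X
  Add: X' → X x

Round 2: X' has alternatives sharing prefix 'X'. Introduce X'': X' → X X''
  Add: X'' → ε
  Add: X'' → x

No remaining common prefixes — done.

Resulting grammar:
X → * X'
X' → ε
X' → X X''
X'' → ε
X'' → x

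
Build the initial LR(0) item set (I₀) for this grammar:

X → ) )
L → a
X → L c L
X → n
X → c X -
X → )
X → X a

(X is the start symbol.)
First, augment the grammar with X' → X
I₀ = CLOSURE({ [X' → . X] }):
  [X' → . X] has the dot before X: add [X → . ) )], [X → . L c L], [X → . n], [X → . c X -], [X → . )], [X → . X a]
  [X → . L c L] has the dot before L: add [L → . a]
No further items can be added.

I₀ = { [L → . a], [X → . ) )], [X → . )], [X → . L c L], [X → . X a], [X → . c X -], [X → . n], [X' → . X] }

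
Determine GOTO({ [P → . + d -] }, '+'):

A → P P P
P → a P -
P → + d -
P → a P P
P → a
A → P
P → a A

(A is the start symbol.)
GOTO(I, '+') = CLOSURE({ [A → αX.β] : [A → α.Xβ] ∈ I, X = '+' })

Items with dot before '+', with the dot advanced:
  [P → . + d -] → [P → + . d -]
Closure adds nothing (no advanced item has the dot before a non-terminal).

GOTO = { [P → + . d -] }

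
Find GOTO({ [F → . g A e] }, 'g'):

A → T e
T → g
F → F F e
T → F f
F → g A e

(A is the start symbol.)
GOTO(I, 'g') = CLOSURE({ [A → αX.β] : [A → α.Xβ] ∈ I, X = 'g' })

Items with dot before 'g', with the dot advanced:
  [F → . g A e] → [F → g . A e]
Closure of the advanced items:
  [F → g . A e] has the dot before A: add [A → . T e]
  [A → . T e] has the dot before T: add [T → . g], [T → . F f]
  [T → . F f] has the dot before F: add [F → . F F e], [F → . g A e]

GOTO = { [A → . T e], [F → . F F e], [F → . g A e], [F → g . A e], [T → . F f], [T → . g] }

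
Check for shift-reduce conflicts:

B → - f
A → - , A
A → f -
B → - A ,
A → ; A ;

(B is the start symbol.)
Yes — I6: [B → - f .] vs [A → f . -]

A shift-reduce conflict occurs when an LR(0) state has both:
  - a complete (reduce) item [A → α .] (dot at the end), and
  - a shift item [B → β . c γ] (dot before a terminal).

Augment with B' → B and build the canonical LR(0) collection (I0 = CLOSURE({[B' → . B]}), then GOTO on every symbol after a dot until no new states appear). It has 14 states:
  I0: { [B → . - A ,], [B → . - f], [B' → . B] }  — shift
  I1: { [A → . - , A], [A → . ; A ;], [A → . f -], [B → - . A ,], [B → - . f] }  — shift
  I2: { [B' → B .] }  — accept
  I3: { [A → - . , A] }  — shift
  I4: { [A → . - , A], [A → . ; A ;], [A → . f -], [A → ; . A ;] }  — shift
  I5: { [B → - A . ,] }  — shift
  I6: { [A → f . -], [B → - f .] }  — shift, reduce
  I7: { [A → f - .] }  — reduce
  I8: { [B → - A , .] }  — reduce
  I9: { [A → ; A . ;] }  — shift
  I10: { [A → f . -] }  — shift
  I11: { [A → ; A ; .] }  — reduce
  I12: { [A → - , . A], [A → . - , A], [A → . ; A ;], [A → . f -] }  — shift
  I13: { [A → - , A .] }  — reduce

I6 contains reduce item [B → - f .] and shift item [A → f . -] — shift-reduce conflict.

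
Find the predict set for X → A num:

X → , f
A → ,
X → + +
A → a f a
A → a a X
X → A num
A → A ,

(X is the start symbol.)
PREDICT(X → A num) = (FIRST(RHS) \ {ε}) ∪ (FOLLOW(X) if ε ∈ FIRST(RHS), i.e. RHS ⇒* ε)
FIRST(A) = { ',', 'a' }
FIRST(A num) = { ',', 'a' }
ε ∉ FIRST(A num), so FOLLOW(X) is not added.
PREDICT(X → A num) = { ',', 'a' }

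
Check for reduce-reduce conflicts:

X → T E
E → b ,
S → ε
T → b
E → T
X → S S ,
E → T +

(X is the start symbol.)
A reduce-reduce conflict occurs when an LR(0) state has two complete items [A → α .] and [B → β .] — both call for a reduction, and with no lookahead the parser cannot choose between them.

Augment with X' → X and build the canonical LR(0) collection (I0 = CLOSURE({[X' → . X]}), then GOTO on every symbol after a dot until no new states appear). It has 12 states:
  I0: { [S → .], [T → . b], [X → . S S ,], [X → . T E], [X' → . X] }  — shift, reduce
  I1: { [S → .], [X → S . S ,] }  — reduce
  I2: { [E → . T +], [E → . T], [E → . b ,], [T → . b], [X → T . E] }  — shift
  I3: { [X' → X .] }  — accept
  I4: { [T → b .] }  — reduce
  I5: { [X → T E .] }  — reduce
  I6: { [E → T . +], [E → T .] }  — shift, reduce
  I7: { [E → b . ,], [T → b .] }  — shift, reduce
  I8: { [E → b , .] }  — reduce
  I9: { [E → T + .] }  — reduce
  I10: { [X → S S . ,] }  — shift
  I11: { [X → S S , .] }  — reduce

No state contains more than one complete item.

Answer: No reduce-reduce conflicts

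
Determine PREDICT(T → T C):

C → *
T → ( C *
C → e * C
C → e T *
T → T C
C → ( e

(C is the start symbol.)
PREDICT(T → T C) = (FIRST(RHS) \ {ε}) ∪ (FOLLOW(T) if ε ∈ FIRST(RHS), i.e. RHS ⇒* ε)
FIRST(T) = { '(' }
FIRST(T C) = { '(' }
ε ∉ FIRST(T C), so FOLLOW(T) is not added.
PREDICT(T → T C) = { '(' }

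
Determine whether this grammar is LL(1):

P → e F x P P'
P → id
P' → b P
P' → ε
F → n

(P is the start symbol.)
A grammar is LL(1) if for each non-terminal N with multiple productions, the predict sets of those productions are pairwise disjoint, where PREDICT(N → α) = (FIRST(α) \ {ε}) ∪ (FOLLOW(N) if α ⇒* ε).

Relevant sets:
  FOLLOW(P') = { $, 'b' }

For P:
  PREDICT(P → e F x P P') = { 'e' }
  PREDICT(P → id) = { 'id' }
For P':
  PREDICT(P' → b P) = { 'b' }
  PREDICT(P' → ε) = { $, 'b' }
F has a single production, so nothing to check there.

Conflict found: Predict set conflict for P': { 'b' }
The grammar is NOT LL(1).

Answer: No. Predict set conflict for P': { 'b' }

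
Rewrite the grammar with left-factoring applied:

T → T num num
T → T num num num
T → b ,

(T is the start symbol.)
T → T num num T'
T' → ε
T' → num
T → b ,

Left-factoring transforms A → αβ₁ | αβ₂ into A → αA' and A' → β₁ | β₂
(α is the longest common prefix among the alternatives). Repeat until
no nonterminal has two alternatives with a common prefix.

Round 1: T has alternatives sharing prefix 'T num num'. Introduce T': T → T num num T'
  Add: T' → ε
  Add: T' → num

No remaining common prefixes — done.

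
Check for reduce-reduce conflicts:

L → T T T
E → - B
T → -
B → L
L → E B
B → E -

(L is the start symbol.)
A reduce-reduce conflict occurs when an LR(0) state has two complete items [A → α .] and [B → β .] — both call for a reduction, and with no lookahead the parser cannot choose between them.

Augment with L' → L and build the canonical LR(0) collection (I0 = CLOSURE({[L' → . L]}), then GOTO on every symbol after a dot until no new states appear). It has 13 states:
  I0: { [E → . - B], [L → . E B], [L → . T T T], [L' → . L], [T → . -] }  — shift
  I1: { [B → . E -], [B → . L], [E → - . B], [E → . - B], [L → . E B], [L → . T T T], [T → - .], [T → . -] }  — shift, reduce
  I2: { [B → . E -], [B → . L], [E → . - B], [L → . E B], [L → . T T T], [L → E . B], [T → . -] }  — shift
  I3: { [L' → L .] }  — accept
  I4: { [L → T . T T], [T → . -] }  — shift
  I5: { [T → - .] }  — reduce
  I6: { [L → T T . T], [T → . -] }  — shift
  I7: { [L → T T T .] }  — reduce
  I8: { [L → E B .] }  — reduce
  I9: { [B → . E -], [B → . L], [B → E . -], [E → . - B], [L → . E B], [L → . T T T], [L → E . B], [T → . -] }  — shift
  I10: { [B → L .] }  — reduce
  I11: { [B → . E -], [B → . L], [B → E - .], [E → - . B], [E → . - B], [L → . E B], [L → . T T T], [T → - .], [T → . -] }  — shift, 2 reduces
  I12: { [E → - B .] }  — reduce

I11 contains complete items [B → E - .], [T → - .] — reduce-reduce conflict.

Answer: Yes — I11: [B → E - .] vs [T → - .]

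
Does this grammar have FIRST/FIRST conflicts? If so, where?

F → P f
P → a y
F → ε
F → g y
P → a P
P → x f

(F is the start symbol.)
A FIRST/FIRST conflict occurs when two productions N → α and N → β for the same non-terminal have FIRST(α) ∩ FIRST(β) ≠ ∅ (with ε ∈ FIRST of a nullable right-hand side, so two nullable alternatives also conflict).

FIRST sets of the non-terminals at (or reachable through a nullable prefix from) the front of some alternative:
  FIRST(P) = { 'a', 'x' }

Productions for F:
  F → P f: FIRST = { 'a', 'x' }
  F → ε: FIRST = { ε }
  F → g y: FIRST = { 'g' }
Productions for P:
  P → a y: FIRST = { 'a' }
  P → a P: FIRST = { 'a' }
  P → x f: FIRST = { 'x' }

Conflict for P: P → a y and P → a P
  Overlap: { 'a' }

Answer: Yes. P → a y / P → a P on { 'a' }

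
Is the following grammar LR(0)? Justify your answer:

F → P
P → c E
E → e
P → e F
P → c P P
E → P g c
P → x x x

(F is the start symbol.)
Augment with F' → F and build the canonical LR(0) collection (I0 = CLOSURE({[F' → . F]}), then GOTO on every symbol after a dot until no new states appear). It has 15 states:
  I0: { [F → . P], [F' → . F], [P → . c E], [P → . c P P], [P → . e F], [P → . x x x] }  — shift
  I1: { [F' → F .] }  — accept
  I2: { [F → P .] }  — reduce
  I3: { [E → . P g c], [E → . e], [P → . c E], [P → . c P P], [P → . e F], [P → . x x x], [P → c . E], [P → c . P P] }  — shift
  I4: { [F → . P], [P → . c E], [P → . c P P], [P → . e F], [P → . x x x], [P → e . F] }  — shift
  I5: { [P → x . x x] }  — shift
  I6: { [P → x x . x] }  — shift
  I7: { [P → x x x .] }  — reduce
  I8: { [P → e F .] }  — reduce
  I9: { [P → c E .] }  — reduce
  I10: { [E → P . g c], [P → . c E], [P → . c P P], [P → . e F], [P → . x x x], [P → c P . P] }  — shift
  I11: { [E → e .], [F → . P], [P → . c E], [P → . c P P], [P → . e F], [P → . x x x], [P → e . F] }  — shift, reduce
  I12: { [P → c P P .] }  — reduce
  I13: { [E → P g . c] }  — shift
  I14: { [E → P g c .] }  — reduce

Conflict in state I11:
  Shift-reduce conflict between [E → e .] and [P → . c E]
So the grammar is NOT LR(0).

Answer: No. Shift-reduce conflict between [E → e .] and [P → . c E]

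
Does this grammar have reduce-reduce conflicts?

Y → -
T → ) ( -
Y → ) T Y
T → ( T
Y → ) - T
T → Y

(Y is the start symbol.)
Yes — I12: [T → ) ( - .] vs [Y → - .]

Augment with Y' → Y and build the canonical LR(0) collection (I0 = CLOSURE({[Y' → . Y]}), then GOTO on every symbol after a dot until no new states appear). It has 14 states:
  I0: { [Y → . ) - T], [Y → . ) T Y], [Y → . -], [Y' → . Y] }  — shift
  I1: { [T → . ( T], [T → . ) ( -], [T → . Y], [Y → ) . - T], [Y → ) . T Y], [Y → . ) - T], [Y → . ) T Y], [Y → . -] }  — shift
  I2: { [Y → - .] }  — reduce
  I3: { [Y' → Y .] }  — accept
  I4: { [T → ( . T], [T → . ( T], [T → . ) ( -], [T → . Y], [Y → . ) - T], [Y → . ) T Y], [Y → . -] }  — shift
  I5: { [T → ) . ( -], [T → . ( T], [T → . ) ( -], [T → . Y], [Y → ) . - T], [Y → ) . T Y], [Y → . ) - T], [Y → . ) T Y], [Y → . -] }  — shift
  I6: { [T → . ( T], [T → . ) ( -], [T → . Y], [Y → ) - . T], [Y → - .], [Y → . ) - T], [Y → . ) T Y], [Y → . -] }  — shift, reduce
  I7: { [Y → ) T . Y], [Y → . ) - T], [Y → . ) T Y], [Y → . -] }  — shift
  I8: { [T → Y .] }  — reduce
  I9: { [Y → ) T Y .] }  — reduce
  I10: { [Y → ) - T .] }  — reduce
  I11: { [T → ( . T], [T → ) ( . -], [T → . ( T], [T → . ) ( -], [T → . Y], [Y → . ) - T], [Y → . ) T Y], [Y → . -] }  — shift
  I12: { [T → ) ( - .], [Y → - .] }  — 2 reduces
  I13: { [T → ( T .] }  — reduce

I12 contains complete items [T → ) ( - .], [Y → - .] — reduce-reduce conflict.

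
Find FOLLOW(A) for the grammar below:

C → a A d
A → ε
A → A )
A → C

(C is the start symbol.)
To compute FOLLOW(A), find every occurrence of A on a right-hand side N → α A β: add FIRST(β) \ {ε}, and if β is empty or nullable also add FOLLOW(N). Iterate to a fixed point.

In C → a A d: A is followed by d, add FIRST(d) \ {ε} = { 'd' }
In A → A ): A is followed by ')', add FIRST(')') \ {ε} = { ')' }

Taking the union: FOLLOW(A) = { ')', 'd' }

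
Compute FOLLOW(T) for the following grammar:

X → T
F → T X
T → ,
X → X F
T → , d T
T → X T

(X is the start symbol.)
{ $, ',' }

To compute FOLLOW(T), find every occurrence of T on a right-hand side N → α T β: add FIRST(β) \ {ε}, and if β is empty or nullable also add FOLLOW(N). Iterate to a fixed point.

In X → T: T is at the end, add FOLLOW(X)
In F → T X: T is followed by X, add FIRST(X) \ {ε} = { ',' }
In T → , d T: T is at the end; this adds FOLLOW(T) to itself — nothing new
In T → X T: T is at the end; this adds FOLLOW(T) to itself — nothing new

The FOLLOW sets referred to above (computed the same way, to a fixed point):
  FOLLOW(X) = { $, ',' }

Taking the union: FOLLOW(T) = { $, ',' }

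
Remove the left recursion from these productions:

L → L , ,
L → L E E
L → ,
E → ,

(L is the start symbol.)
L → , L'
L' → , , L'
L' → E E L'
L' → ε
E → ,

L is directly left-recursive. The standard transformation for
  A → A α₁ | ... | A α_m | β₁ | ... | β_n
is
  A  → β₁ A' | ... | β_n A'
  A' → α₁ A' | ... | α_m A' | ε

L → , becomes L → , L'
L → L , , becomes L' → , , L'
L → L E E becomes L' → E E L'
Add L' → ε

Productions for other non-terminals are unchanged:
  E → ,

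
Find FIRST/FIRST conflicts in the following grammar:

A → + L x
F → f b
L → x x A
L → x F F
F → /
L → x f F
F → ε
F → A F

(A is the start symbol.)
A FIRST/FIRST conflict occurs when two productions N → α and N → β for the same non-terminal have FIRST(α) ∩ FIRST(β) ≠ ∅ (with ε ∈ FIRST of a nullable right-hand side, so two nullable alternatives also conflict).

FIRST sets of the non-terminals at (or reachable through a nullable prefix from) the front of some alternative:
  FIRST(A) = { '+' }

Productions for F:
  F → f b: FIRST = { 'f' }
  F → /: FIRST = { '/' }
  F → ε: FIRST = { ε }
  F → A F: FIRST = { '+' }
Productions for L:
  L → x x A: FIRST = { 'x' }
  L → x F F: FIRST = { 'x' }
  L → x f F: FIRST = { 'x' }
A has only one production, so no FIRST/FIRST conflict is possible there.

Conflict for L: L → x x A and L → x F F
  Overlap: { 'x' }
Conflict for L: L → x x A and L → x f F
  Overlap: { 'x' }
Conflict for L: L → x F F and L → x f F
  Overlap: { 'x' }

Answer: Yes. L → x x A / L → x F F on { 'x' }; L → x x A / L → x f F on { 'x' }; L → x F F / L → x f F on { 'x' }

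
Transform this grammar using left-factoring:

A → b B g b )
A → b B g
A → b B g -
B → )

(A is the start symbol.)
Left-factoring transforms A → αβ₁ | αβ₂ into A → αA' and A' → β₁ | β₂
(α is the longest common prefix among the alternatives). Repeat until
no nonterminal has two alternatives with a common prefix.

Round 1: A has alternatives sharing prefix 'b B g'. Introduce A': A → b B g A'
  Add: A' → b )
  Add: A' → ε
  Add: A' → -

No remaining common prefixes — done.

Resulting grammar:
A → b B g A'
A' → b )
A' → ε
A' → -
B → )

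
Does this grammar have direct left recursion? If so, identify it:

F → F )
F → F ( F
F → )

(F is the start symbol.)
Yes, F is left-recursive

Direct left recursion occurs when N → N α for some non-terminal N (the right-hand side begins with the left-hand side itself).

F → F ): LEFT RECURSIVE (starts with F)
F → F ( F: LEFT RECURSIVE (starts with F)
F → ): starts with ')'

The grammar has direct left recursion on: F.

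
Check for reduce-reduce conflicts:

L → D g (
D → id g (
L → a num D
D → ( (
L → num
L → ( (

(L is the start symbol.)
Augment with L' → L and build the canonical LR(0) collection (I0 = CLOSURE({[L' → . L]}), then GOTO on every symbol after a dot until no new states appear). It has 16 states:
  I0: { [D → . ( (], [D → . id g (], [L → . ( (], [L → . D g (], [L → . a num D], [L → . num], [L' → . L] }  — shift
  I1: { [D → ( . (], [L → ( . (] }  — shift
  I2: { [L → D . g (] }  — shift
  I3: { [L' → L .] }  — accept
  I4: { [L → a . num D] }  — shift
  I5: { [D → id . g (] }  — shift
  I6: { [L → num .] }  — reduce
  I7: { [D → id g . (] }  — shift
  I8: { [D → id g ( .] }  — reduce
  I9: { [D → . ( (], [D → . id g (], [L → a num . D] }  — shift
  I10: { [D → ( . (] }  — shift
  I11: { [L → a num D .] }  — reduce
  I12: { [D → ( ( .] }  — reduce
  I13: { [L → D g . (] }  — shift
  I14: { [L → D g ( .] }  — reduce
  I15: { [D → ( ( .], [L → ( ( .] }  — 2 reduces

I15 contains complete items [D → ( ( .], [L → ( ( .] — reduce-reduce conflict.

Answer: Yes — I15: [D → ( ( .] vs [L → ( ( .]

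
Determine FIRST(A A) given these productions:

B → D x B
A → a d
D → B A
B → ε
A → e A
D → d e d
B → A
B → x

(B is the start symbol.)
FIRST sets of the non-terminals involved (from the grammar, by fixed-point iteration):
  FIRST(A) = { 'a', 'e' }

To compute FIRST(A A), process the symbols left to right:
Symbol A is a non-terminal. Add FIRST(A) \ {ε} = { 'a', 'e' }
A is not nullable (ε ∉ FIRST(A)), so stop here.
FIRST(A A) = { 'a', 'e' }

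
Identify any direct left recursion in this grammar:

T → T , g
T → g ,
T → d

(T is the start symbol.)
Direct left recursion occurs when N → N α for some non-terminal N (the right-hand side begins with the left-hand side itself).

T → T , g: LEFT RECURSIVE (starts with T)
T → g ,: starts with g
T → d: starts with d

The grammar has direct left recursion on: T.

Answer: Yes, T is left-recursive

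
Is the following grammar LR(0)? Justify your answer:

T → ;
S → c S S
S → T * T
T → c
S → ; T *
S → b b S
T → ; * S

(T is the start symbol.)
A grammar is LR(0) if no state in the canonical LR(0) collection has:
  - both a shift item (dot before a terminal) and a complete item (shift-reduce conflict), or
  - two or more complete items (reduce-reduce conflict; the accept item [T' → T .] counts as a complete item here).

Augment with T' → T and build the canonical LR(0) collection (I0 = CLOSURE({[T' → . T]}), then GOTO on every symbol after a dot until no new states appear). It has 18 states:
  I0: { [T → . ; * S], [T → . ;], [T → . c], [T' → . T] }  — shift
  I1: { [T → ; . * S], [T → ; .] }  — shift, reduce
  I2: { [T' → T .] }  — accept
  I3: { [T → c .] }  — reduce
  I4: { [S → . ; T *], [S → . T * T], [S → . b b S], [S → . c S S], [T → . ; * S], [T → . ;], [T → . c], [T → ; * . S] }  — shift
  I5: { [S → ; . T *], [T → . ; * S], [T → . ;], [T → . c], [T → ; . * S], [T → ; .] }  — shift, reduce
  I6: { [T → ; * S .] }  — reduce
  I7: { [S → T . * T] }  — shift
  I8: { [S → b . b S] }  — shift
  I9: { [S → . ; T *], [S → . T * T], [S → . b b S], [S → . c S S], [S → c . S S], [T → . ; * S], [T → . ;], [T → . c], [T → c .] }  — shift, reduce
  I10: { [S → . ; T *], [S → . T * T], [S → . b b S], [S → . c S S], [S → c S . S], [T → . ; * S], [T → . ;], [T → . c] }  — shift
  I11: { [S → c S S .] }  — reduce
  I12: { [S → . ; T *], [S → . T * T], [S → . b b S], [S → . c S S], [S → b b . S], [T → . ; * S], [T → . ;], [T → . c] }  — shift
  I13: { [S → b b S .] }  — reduce
  I14: { [S → T * . T], [T → . ; * S], [T → . ;], [T → . c] }  — shift
  I15: { [S → T * T .] }  — reduce
  I16: { [S → ; T . *] }  — shift
  I17: { [S → ; T * .] }  — reduce

Conflict in state I1:
  Shift-reduce conflict between [T → ; .] and [T → ; . * S]
So the grammar is NOT LR(0).

Answer: No. Shift-reduce conflict between [T → ; .] and [T → ; . * S]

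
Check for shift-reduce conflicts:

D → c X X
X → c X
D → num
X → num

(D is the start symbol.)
A shift-reduce conflict occurs when an LR(0) state has both:
  - a complete (reduce) item [A → α .] (dot at the end), and
  - a shift item [B → β . c γ] (dot before a terminal).

Augment with D' → D and build the canonical LR(0) collection (I0 = CLOSURE({[D' → . D]}), then GOTO on every symbol after a dot until no new states appear). It has 9 states:
  I0: { [D → . c X X], [D → . num], [D' → . D] }  — shift
  I1: { [D' → D .] }  — accept
  I2: { [D → c . X X], [X → . c X], [X → . num] }  — shift
  I3: { [D → num .] }  — reduce
  I4: { [D → c X . X], [X → . c X], [X → . num] }  — shift
  I5: { [X → . c X], [X → . num], [X → c . X] }  — shift
  I6: { [X → num .] }  — reduce
  I7: { [X → c X .] }  — reduce
  I8: { [D → c X X .] }  — reduce

No state contains both a complete item and a shift item.

Answer: No shift-reduce conflicts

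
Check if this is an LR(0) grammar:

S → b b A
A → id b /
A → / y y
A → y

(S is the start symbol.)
A grammar is LR(0) if no state in the canonical LR(0) collection has:
  - both a shift item (dot before a terminal) and a complete item (shift-reduce conflict), or
  - two or more complete items (reduce-reduce conflict; the accept item [S' → S .] counts as a complete item here).

Augment with S' → S and build the canonical LR(0) collection (I0 = CLOSURE({[S' → . S]}), then GOTO on every symbol after a dot until no new states appear). It has 12 states:
  I0: { [S → . b b A], [S' → . S] }  — shift
  I1: { [S' → S .] }  — accept
  I2: { [S → b . b A] }  — shift
  I3: { [A → . / y y], [A → . id b /], [A → . y], [S → b b . A] }  — shift
  I4: { [A → / . y y] }  — shift
  I5: { [S → b b A .] }  — reduce
  I6: { [A → id . b /] }  — shift
  I7: { [A → y .] }  — reduce
  I8: { [A → id b . /] }  — shift
  I9: { [A → id b / .] }  — reduce
  I10: { [A → / y . y] }  — shift
  I11: { [A → / y y .] }  — reduce

Every state is either a pure shift/goto state or contains exactly one complete item and nothing to shift — no conflicts. The grammar is LR(0).

Answer: Yes, the grammar is LR(0)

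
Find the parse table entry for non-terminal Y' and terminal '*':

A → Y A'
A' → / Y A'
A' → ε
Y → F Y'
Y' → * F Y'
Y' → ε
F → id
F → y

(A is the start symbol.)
Y' → * F Y'

To find M[Y', '*'], we find productions for Y' where '*' is in the predict set (PREDICT(N → α) = (FIRST(α) \ {ε}) ∪ (FOLLOW(N) if α ⇒* ε)).

Relevant sets:
  FOLLOW(Y') = { $, '/' }

Y' → * F Y': PREDICT = { '*' }
  '*' is in predict set, so this production goes in M[Y', '*']
Y' → ε: PREDICT = { $, '/' }

M[Y', '*'] = Y' → * F Y'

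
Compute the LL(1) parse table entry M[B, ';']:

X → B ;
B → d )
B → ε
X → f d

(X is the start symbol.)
B → ε

To find M[B, ';'], we find productions for B where ';' is in the predict set (PREDICT(N → α) = (FIRST(α) \ {ε}) ∪ (FOLLOW(N) if α ⇒* ε)).

Relevant sets:
  FOLLOW(B) = { ';' }

B → d ): PREDICT = { 'd' }
B → ε: PREDICT = { ';' }
  ';' is in predict set, so this production goes in M[B, ';']

M[B, ';'] = B → ε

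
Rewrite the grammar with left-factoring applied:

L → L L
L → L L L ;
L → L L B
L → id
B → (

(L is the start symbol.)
L → L L L'
L' → ε
L' → L ;
L' → B
L → id
B → (

Left-factoring transforms A → αβ₁ | αβ₂ into A → αA' and A' → β₁ | β₂
(α is the longest common prefix among the alternatives). Repeat until
no nonterminal has two alternatives with a common prefix.

Round 1: L has alternatives sharing prefix 'L L'. Introduce L': L → L L L'
  Add: L' → ε
  Add: L' → L ;
  Add: L' → B

No remaining common prefixes — done.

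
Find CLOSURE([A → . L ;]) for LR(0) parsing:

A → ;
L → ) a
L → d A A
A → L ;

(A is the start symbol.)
Start with: [A → . L ;]
  [A → . L ;] has the dot before L: add [L → . ) a], [L → . d A A]
No further items can be added.

CLOSURE = { [A → . L ;], [L → . ) a], [L → . d A A] }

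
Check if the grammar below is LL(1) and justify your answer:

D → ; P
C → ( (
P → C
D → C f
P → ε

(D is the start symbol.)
Yes, the grammar is LL(1).

Relevant sets:
  FIRST(C) = { '(' }
  FOLLOW(P) = { $ }

For D:
  PREDICT(D → ';' P) = { ';' }
  PREDICT(D → C f) = { '(' }
For P:
  PREDICT(P → C) = { '(' }
  PREDICT(P → ε) = { $ }
C has a single production, so nothing to check there.

All predict sets are disjoint. The grammar IS LL(1).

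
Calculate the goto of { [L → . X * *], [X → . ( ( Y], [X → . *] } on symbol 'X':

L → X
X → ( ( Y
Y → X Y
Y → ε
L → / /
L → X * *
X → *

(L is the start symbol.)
GOTO(I, 'X') = CLOSURE({ [A → αX.β] : [A → α.Xβ] ∈ I, X = 'X' })

Items with dot before 'X', with the dot advanced:
  [L → . X * *] → [L → X . * *]
Closure adds nothing (no advanced item has the dot before a non-terminal).

GOTO = { [L → X . * *] }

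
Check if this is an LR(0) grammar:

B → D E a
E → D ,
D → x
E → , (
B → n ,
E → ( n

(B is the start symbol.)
A grammar is LR(0) if no state in the canonical LR(0) collection has:
  - both a shift item (dot before a terminal) and a complete item (shift-reduce conflict), or
  - two or more complete items (reduce-reduce conflict; the accept item [B' → B .] counts as a complete item here).

Augment with B' → B and build the canonical LR(0) collection (I0 = CLOSURE({[B' → . B]}), then GOTO on every symbol after a dot until no new states appear). It has 14 states:
  I0: { [B → . D E a], [B → . n ,], [B' → . B], [D → . x] }  — shift
  I1: { [B' → B .] }  — accept
  I2: { [B → D . E a], [D → . x], [E → . ( n], [E → . , (], [E → . D ,] }  — shift
  I3: { [B → n . ,] }  — shift
  I4: { [D → x .] }  — reduce
  I5: { [B → n , .] }  — reduce
  I6: { [E → ( . n] }  — shift
  I7: { [E → , . (] }  — shift
  I8: { [E → D . ,] }  — shift
  I9: { [B → D E . a] }  — shift
  I10: { [B → D E a .] }  — reduce
  I11: { [E → D , .] }  — reduce
  I12: { [E → , ( .] }  — reduce
  I13: { [E → ( n .] }  — reduce

Every state is either a pure shift/goto state or contains exactly one complete item and nothing to shift — no conflicts. The grammar is LR(0).

Answer: Yes, the grammar is LR(0)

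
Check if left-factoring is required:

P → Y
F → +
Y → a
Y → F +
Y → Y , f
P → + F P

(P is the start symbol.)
Left-factoring is needed when two productions for the same non-terminal
share a common prefix on the right-hand side.

Productions for P:
  P → Y
  P → + F P
Productions for Y:
  Y → a
  Y → F +
  Y → Y , f

No common prefixes found.

Answer: No, left-factoring is not needed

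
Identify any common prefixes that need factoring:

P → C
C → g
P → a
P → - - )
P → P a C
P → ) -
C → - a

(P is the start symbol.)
Left-factoring is needed when two productions for the same non-terminal
share a common prefix on the right-hand side.

Productions for P:
  P → C
  P → a
  P → - - )
  P → P a C
  P → ) -
Productions for C:
  C → g
  C → - a

No common prefixes found.

Answer: No, left-factoring is not needed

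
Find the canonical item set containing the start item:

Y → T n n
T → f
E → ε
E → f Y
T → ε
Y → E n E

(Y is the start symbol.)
First, augment the grammar with Y' → Y
I₀ = CLOSURE({ [Y' → . Y] }):
  [Y' → . Y] has the dot before Y: add [Y → . T n n], [Y → . E n E]
  [Y → . T n n] has the dot before T: add [T → . f], [T → .]
  [Y → . E n E] has the dot before E: add [E → .], [E → . f Y]
No further items can be added.

I₀ = { [E → . f Y], [E → .], [T → . f], [T → .], [Y → . E n E], [Y → . T n n], [Y' → . Y] }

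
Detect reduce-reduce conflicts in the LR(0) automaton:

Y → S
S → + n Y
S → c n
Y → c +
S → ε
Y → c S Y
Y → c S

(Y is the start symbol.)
Yes — I6: [S → .] vs [Y → c S .]

Augment with Y' → Y and build the canonical LR(0) collection (I0 = CLOSURE({[Y' → . Y]}), then GOTO on every symbol after a dot until no new states appear). It has 12 states:
  I0: { [S → . + n Y], [S → . c n], [S → .], [Y → . S], [Y → . c +], [Y → . c S Y], [Y → . c S], [Y' → . Y] }  — shift, reduce
  I1: { [S → + . n Y] }  — shift
  I2: { [Y → S .] }  — reduce
  I3: { [Y' → Y .] }  — accept
  I4: { [S → . + n Y], [S → . c n], [S → .], [S → c . n], [Y → c . +], [Y → c . S Y], [Y → c . S] }  — shift, reduce
  I5: { [S → + . n Y], [Y → c + .] }  — shift, reduce
  I6: { [S → . + n Y], [S → . c n], [S → .], [Y → . S], [Y → . c +], [Y → . c S Y], [Y → . c S], [Y → c S . Y], [Y → c S .] }  — shift, 2 reduces
  I7: { [S → c . n] }  — shift
  I8: { [S → c n .] }  — reduce
  I9: { [Y → c S Y .] }  — reduce
  I10: { [S → + n . Y], [S → . + n Y], [S → . c n], [S → .], [Y → . S], [Y → . c +], [Y → . c S Y], [Y → . c S] }  — shift, reduce
  I11: { [S → + n Y .] }  — reduce

I6 contains complete items [S → .], [Y → c S .] — reduce-reduce conflict.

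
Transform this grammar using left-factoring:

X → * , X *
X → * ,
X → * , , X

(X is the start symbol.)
X → * , X'
X' → X *
X' → ε
X' → , X

Left-factoring transforms A → αβ₁ | αβ₂ into A → αA' and A' → β₁ | β₂
(α is the longest common prefix among the alternatives). Repeat until
no nonterminal has two alternatives with a common prefix.

Round 1: X has alternatives sharing prefix '* ,'. Introduce X': X → * , X'
  Add: X' → X *
  Add: X' → ε
  Add: X' → , X

No remaining common prefixes — done.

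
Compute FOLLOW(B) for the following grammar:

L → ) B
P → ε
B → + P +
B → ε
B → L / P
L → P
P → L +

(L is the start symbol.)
To compute FOLLOW(B), find every occurrence of B on a right-hand side N → α B β: add FIRST(β) \ {ε}, and if β is empty or nullable also add FOLLOW(N). Iterate to a fixed point.

In L → ) B: B is at the end, add FOLLOW(L)

The FOLLOW sets referred to above (computed the same way, to a fixed point):
  FOLLOW(L) = { $, '+', '/' }

Taking the union: FOLLOW(B) = { $, '+', '/' }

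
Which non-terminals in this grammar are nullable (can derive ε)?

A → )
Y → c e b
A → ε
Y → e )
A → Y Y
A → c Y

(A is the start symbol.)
A non-terminal is nullable if it can derive ε (the empty string): either it has an ε-production, or it has a production whose right-hand side consists entirely of nullable non-terminals.

ε-productions: A → ε
So A is immediately nullable.
No further non-terminal can be added: every production for the remaining non-terminals contains a terminal or a non-nullable non-terminal.
Nullable = { 'A' }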